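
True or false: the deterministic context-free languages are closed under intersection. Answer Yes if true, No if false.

DCFLs are closed under complement (normalise the DPDA to read all of its input, then flip the verdict). If they were also closed under intersection, De Morgan would make them closed under union; but {aⁿbⁿ : n≥0} and {aⁿb²ⁿ : n≥0} are DCFLs (push the a's; pop one per b, respectively one per two b's) whose union no deterministic PDA accepts: a DPDA for it would have a single run on aⁿb²ⁿ, accepting after the prefix aⁿbⁿ and accepting again after n more b's; an ordinary PDA that simulates it on a's and b's and, at any moment when it is accepting, may switch to reading only a fresh letter c while feeding each c to the simulation as a b, would accept aⁱbʲcᵏ (k≥1) exactly when both aⁱbʲ and aⁱbʲ⁺ᵏ are in the language, i.e. its language intersected with the regular set a*b*c⁺ would be exactly {aⁿbⁿcⁿ : n≥1} — impossible, since context-free languages are closed under intersection with regular sets and {aⁿbⁿcⁿ} is not context-free.

No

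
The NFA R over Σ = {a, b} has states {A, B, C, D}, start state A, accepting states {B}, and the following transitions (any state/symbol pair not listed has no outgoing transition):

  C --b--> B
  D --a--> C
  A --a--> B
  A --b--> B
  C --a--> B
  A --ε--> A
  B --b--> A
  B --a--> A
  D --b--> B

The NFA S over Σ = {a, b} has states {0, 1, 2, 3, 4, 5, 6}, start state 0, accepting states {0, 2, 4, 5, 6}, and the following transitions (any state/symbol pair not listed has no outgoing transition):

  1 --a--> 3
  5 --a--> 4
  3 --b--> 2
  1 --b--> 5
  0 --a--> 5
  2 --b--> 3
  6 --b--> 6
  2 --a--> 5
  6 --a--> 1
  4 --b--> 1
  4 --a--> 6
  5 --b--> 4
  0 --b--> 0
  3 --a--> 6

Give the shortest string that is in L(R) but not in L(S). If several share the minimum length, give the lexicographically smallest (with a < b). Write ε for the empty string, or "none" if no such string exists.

aab

The string aab is accepted by R but not by S.
No shorter string lies in the difference, and aab is the lexicographically first length-3 string in L(R) \ L(S).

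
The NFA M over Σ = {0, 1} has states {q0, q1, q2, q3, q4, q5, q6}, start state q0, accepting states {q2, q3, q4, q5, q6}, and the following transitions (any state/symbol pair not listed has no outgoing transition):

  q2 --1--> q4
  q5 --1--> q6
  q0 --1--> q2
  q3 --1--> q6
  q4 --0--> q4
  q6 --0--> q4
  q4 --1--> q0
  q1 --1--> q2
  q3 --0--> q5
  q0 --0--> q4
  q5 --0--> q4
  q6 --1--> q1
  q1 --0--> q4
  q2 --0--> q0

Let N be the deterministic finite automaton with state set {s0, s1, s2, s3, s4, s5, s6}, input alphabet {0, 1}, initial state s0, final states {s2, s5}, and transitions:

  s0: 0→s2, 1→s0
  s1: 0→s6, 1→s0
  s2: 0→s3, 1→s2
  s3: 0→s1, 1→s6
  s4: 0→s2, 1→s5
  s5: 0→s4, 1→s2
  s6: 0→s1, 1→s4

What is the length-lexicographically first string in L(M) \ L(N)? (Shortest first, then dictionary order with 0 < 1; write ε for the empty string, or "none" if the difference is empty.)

The string 1 is accepted by M but not by N.
No shorter string lies in the difference, and 1 is the lexicographically first length-1 string in L(M) \ L(N).

1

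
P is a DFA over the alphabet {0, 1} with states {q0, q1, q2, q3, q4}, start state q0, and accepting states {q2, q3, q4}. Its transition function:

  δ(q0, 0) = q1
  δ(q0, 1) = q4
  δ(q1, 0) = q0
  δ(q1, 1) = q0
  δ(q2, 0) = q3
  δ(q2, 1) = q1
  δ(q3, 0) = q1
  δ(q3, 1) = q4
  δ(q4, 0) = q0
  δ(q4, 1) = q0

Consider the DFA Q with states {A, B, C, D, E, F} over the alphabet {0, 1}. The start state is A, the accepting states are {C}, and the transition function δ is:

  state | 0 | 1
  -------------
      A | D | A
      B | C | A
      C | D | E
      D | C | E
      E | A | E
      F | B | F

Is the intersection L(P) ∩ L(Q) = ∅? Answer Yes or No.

Yes

Exploring the product automaton P × Q from the start pair (q0, A), following both machines on each input symbol, reaches 9 state pairs: (q0, A), (q1, D), (q4, A), (q0, C), (q0, E), (q0, D), (q4, E), (q1, A), (q1, C).
P accepts in {q2, q3, q4} and Q accepts in {C}; no reachable pair has both components accepting, so no string drives both machines to acceptance simultaneously and L(P) ∩ L(Q) = ∅.
So no string is accepted by both, and the intersection is empty.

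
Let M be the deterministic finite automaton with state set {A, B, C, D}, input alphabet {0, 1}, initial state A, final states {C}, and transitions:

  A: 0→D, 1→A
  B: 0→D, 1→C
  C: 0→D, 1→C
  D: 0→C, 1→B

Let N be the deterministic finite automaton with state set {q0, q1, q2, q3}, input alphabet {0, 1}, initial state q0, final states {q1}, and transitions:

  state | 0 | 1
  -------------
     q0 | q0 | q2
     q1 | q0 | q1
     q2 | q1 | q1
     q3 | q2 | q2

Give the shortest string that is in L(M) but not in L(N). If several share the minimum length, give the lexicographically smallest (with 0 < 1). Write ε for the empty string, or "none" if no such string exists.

00

The string 00 is accepted by M but not by N.
No shorter string lies in the difference, and 00 is the lexicographically first length-2 string in L(M) \ L(N).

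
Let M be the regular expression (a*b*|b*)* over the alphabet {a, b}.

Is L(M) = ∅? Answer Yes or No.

No

The empty string ε matches the expression, so it belongs to L(M).
Since L(M) contains at least one string, it is not empty.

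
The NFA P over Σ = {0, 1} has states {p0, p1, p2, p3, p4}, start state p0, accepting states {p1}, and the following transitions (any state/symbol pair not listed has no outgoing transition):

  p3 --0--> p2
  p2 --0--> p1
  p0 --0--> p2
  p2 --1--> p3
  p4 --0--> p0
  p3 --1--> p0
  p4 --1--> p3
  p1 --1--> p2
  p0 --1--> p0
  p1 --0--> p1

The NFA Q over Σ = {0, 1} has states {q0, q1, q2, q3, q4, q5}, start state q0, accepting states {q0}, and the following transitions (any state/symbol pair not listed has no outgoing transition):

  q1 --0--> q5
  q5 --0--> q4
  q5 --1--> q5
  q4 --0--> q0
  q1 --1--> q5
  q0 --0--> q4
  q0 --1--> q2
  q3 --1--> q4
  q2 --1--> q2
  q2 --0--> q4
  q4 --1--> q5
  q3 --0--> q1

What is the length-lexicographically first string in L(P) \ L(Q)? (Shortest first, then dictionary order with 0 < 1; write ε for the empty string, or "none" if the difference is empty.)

000

The string 000 is accepted by P but not by Q.
No shorter string lies in the difference, and 000 is the lexicographically first length-3 string in L(P) \ L(Q).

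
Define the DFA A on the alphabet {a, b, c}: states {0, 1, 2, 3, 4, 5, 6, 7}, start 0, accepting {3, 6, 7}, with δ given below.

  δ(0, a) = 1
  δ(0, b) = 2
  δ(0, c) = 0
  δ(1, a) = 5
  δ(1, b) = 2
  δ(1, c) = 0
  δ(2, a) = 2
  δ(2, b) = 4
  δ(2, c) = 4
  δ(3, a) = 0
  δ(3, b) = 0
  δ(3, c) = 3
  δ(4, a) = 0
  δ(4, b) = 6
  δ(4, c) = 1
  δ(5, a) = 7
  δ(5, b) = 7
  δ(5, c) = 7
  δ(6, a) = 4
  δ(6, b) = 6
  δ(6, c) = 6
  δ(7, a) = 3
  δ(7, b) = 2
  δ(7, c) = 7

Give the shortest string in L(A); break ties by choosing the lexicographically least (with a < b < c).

aaa

A breadth-first search from 0 reaches an accepting state first via the path 0 → 1 → 5 → 7 on input aaa.
No string of length < 3 is accepted (BFS exhausts all shorter strings without reaching an accepting state), and aaa is the lexicographically least accepting string of length 3.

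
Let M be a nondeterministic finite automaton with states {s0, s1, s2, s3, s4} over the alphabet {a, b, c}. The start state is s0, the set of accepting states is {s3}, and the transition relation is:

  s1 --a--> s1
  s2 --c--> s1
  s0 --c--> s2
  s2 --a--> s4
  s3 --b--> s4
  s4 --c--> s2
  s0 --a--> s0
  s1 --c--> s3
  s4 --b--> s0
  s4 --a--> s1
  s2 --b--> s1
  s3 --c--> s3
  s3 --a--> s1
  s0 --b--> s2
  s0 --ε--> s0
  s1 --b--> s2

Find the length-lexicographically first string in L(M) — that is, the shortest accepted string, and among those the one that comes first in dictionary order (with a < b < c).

bbc

A breadth-first search from s0 reaches an accepting state first via the path s0 → s2 → s1 → s3 on input bbc.
No string of length < 3 is accepted (BFS exhausts all shorter strings without reaching an accepting state), and bbc is the lexicographically least accepting string of length 3.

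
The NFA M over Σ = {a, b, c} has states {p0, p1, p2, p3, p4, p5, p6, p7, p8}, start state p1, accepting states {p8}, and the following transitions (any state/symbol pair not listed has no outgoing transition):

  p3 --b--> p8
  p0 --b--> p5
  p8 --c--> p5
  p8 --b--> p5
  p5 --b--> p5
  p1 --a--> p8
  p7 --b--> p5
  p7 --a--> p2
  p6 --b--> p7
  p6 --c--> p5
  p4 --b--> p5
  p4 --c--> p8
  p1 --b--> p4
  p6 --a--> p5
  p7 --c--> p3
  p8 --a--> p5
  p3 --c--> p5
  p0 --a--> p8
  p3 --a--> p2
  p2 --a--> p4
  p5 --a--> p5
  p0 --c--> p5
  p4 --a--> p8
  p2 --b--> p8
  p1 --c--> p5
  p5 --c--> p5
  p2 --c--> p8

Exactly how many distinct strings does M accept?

The useful subgraph on states {p1, p4, p8} is acyclic, so L(M) is finite; the longest accepting path visits 3 useful states, giving maximum string length 2.
Counting accepting paths from p1 by length: 1 of length 1, 2 of length 2. Total 3.

3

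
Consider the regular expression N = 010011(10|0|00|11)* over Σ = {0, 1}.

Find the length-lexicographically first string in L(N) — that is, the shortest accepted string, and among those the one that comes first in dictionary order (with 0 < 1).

010011

By inspection of the expression, no string of length less than 6 matches, and 010011 is the lexicographically first match of length 6.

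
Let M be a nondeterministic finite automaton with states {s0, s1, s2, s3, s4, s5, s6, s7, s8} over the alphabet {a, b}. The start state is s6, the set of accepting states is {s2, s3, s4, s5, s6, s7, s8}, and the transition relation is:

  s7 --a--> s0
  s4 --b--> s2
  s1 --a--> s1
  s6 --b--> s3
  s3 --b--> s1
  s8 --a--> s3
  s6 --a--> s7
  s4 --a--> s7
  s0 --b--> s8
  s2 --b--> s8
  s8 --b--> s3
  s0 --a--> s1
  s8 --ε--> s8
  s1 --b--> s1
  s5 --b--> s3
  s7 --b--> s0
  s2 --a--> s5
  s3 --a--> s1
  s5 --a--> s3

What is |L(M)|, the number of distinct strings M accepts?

9

The useful subgraph on states {s0, s3, s6, s7, s8} is acyclic, so L(M) is finite; the longest accepting path visits 5 useful states, giving maximum string length 4.
Counting accepting paths from s6 by length: 1 of length 0, 2 of length 1, 2 of length 3, 4 of length 4. Total 9.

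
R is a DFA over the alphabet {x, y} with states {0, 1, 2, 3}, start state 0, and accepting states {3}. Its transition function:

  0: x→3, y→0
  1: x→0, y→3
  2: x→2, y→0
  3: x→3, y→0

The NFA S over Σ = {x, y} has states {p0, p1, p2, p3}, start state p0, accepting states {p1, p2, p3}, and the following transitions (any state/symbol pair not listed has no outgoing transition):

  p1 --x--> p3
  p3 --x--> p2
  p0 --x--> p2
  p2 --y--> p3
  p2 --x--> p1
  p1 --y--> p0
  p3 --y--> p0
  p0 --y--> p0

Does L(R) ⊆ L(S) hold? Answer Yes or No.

Yes

Exploring the product automaton R × S from the start pair (0, p0), following both machines on each input symbol, reaches 5 state pairs: (0, p0), (3, p2), (3, p1), (0, p3), (3, p3).
R accepts in {3} and S accepts in {p1, p2, p3}. The reachable pairs whose R-component is accepting are (3, p2), (3, p1), (3, p3); in each of them the S-component is accepting too, so the product for L(R) \ L(S) (R-component accepting, S-component rejecting) has no reachable accepting pair and the difference is empty.
Hence every string in L(R) is also in L(S).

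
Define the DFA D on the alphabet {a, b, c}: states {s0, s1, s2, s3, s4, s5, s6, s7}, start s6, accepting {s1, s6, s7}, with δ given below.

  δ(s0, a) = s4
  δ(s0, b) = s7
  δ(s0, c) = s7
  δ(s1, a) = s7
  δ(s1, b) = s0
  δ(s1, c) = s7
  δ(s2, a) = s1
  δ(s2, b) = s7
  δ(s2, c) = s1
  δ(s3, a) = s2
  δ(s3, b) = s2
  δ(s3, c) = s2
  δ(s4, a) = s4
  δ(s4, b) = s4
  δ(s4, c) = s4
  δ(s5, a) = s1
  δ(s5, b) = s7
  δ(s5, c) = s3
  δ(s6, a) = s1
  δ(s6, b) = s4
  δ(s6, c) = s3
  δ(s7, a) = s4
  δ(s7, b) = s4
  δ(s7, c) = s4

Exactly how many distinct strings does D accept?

The useful subgraph on states {s0, s1, s2, s3, s6, s7} is acyclic, so L(D) is finite; the longest accepting path visits 6 useful states, giving maximum string length 5.
Counting accepting paths from s6 by length: 1 of length 0, 1 of length 1, 2 of length 2, 11 of length 3, 12 of length 4, 12 of length 5. Total 39.

39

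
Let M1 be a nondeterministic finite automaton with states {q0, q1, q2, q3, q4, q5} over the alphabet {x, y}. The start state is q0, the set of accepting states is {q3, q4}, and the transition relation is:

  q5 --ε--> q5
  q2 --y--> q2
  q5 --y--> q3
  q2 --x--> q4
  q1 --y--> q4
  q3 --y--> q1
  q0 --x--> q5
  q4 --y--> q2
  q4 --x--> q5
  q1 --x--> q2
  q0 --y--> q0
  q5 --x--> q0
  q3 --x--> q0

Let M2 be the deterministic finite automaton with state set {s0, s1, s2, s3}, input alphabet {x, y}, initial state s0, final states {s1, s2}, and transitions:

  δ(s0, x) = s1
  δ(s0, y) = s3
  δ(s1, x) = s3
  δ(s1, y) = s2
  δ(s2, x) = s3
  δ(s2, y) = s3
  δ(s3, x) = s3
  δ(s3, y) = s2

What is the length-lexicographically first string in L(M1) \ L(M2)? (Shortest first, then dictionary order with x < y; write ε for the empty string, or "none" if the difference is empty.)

The string xyyxx is accepted by M1 but not by M2.
No shorter string lies in the difference, and xyyxx is the lexicographically first length-5 string in L(M1) \ L(M2).

xyyxx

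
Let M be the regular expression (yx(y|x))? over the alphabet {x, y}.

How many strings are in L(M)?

3

The expression has no Kleene star, so L(M) is finite. Expanding the alternatives gives {ε, yxx, yxy}.
That is 1 of length 0, 2 of length 3: 3 strings in all.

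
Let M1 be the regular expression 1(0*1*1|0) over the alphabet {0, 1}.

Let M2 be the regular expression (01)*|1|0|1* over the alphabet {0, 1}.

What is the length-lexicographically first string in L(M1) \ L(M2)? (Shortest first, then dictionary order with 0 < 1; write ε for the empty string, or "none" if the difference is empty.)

10

The string 10 is accepted by M1 but not by M2.
No shorter string lies in the difference, and 10 is the lexicographically first length-2 string in L(M1) \ L(M2).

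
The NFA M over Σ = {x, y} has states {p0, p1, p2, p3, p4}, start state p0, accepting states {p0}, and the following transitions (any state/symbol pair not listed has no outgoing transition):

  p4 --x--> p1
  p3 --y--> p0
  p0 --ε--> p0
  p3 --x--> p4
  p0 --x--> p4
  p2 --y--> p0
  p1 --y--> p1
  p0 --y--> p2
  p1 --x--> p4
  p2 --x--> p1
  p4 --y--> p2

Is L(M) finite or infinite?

infinite

State p0 is reachable from the start and can reach an accepting state, and it lies on the cycle p0 → p2 → p0.
Traversing that cycle any number of times yields accepted strings of unbounded length, so the language is infinite.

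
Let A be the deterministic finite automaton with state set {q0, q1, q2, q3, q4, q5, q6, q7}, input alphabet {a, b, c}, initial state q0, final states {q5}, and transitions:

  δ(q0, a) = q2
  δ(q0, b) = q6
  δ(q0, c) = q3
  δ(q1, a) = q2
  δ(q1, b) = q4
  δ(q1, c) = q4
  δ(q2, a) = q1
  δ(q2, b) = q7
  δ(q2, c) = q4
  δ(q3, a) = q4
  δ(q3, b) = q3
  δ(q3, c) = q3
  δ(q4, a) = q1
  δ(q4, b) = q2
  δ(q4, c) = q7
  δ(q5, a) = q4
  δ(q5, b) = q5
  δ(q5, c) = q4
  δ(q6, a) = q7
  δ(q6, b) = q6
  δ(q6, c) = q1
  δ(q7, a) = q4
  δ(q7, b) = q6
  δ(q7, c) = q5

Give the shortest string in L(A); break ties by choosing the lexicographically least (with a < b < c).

abc

A breadth-first search from q0 reaches an accepting state first via the path q0 → q2 → q7 → q5 on input abc.
No string of length < 3 is accepted (BFS exhausts all shorter strings without reaching an accepting state), and abc is the lexicographically least accepting string of length 3.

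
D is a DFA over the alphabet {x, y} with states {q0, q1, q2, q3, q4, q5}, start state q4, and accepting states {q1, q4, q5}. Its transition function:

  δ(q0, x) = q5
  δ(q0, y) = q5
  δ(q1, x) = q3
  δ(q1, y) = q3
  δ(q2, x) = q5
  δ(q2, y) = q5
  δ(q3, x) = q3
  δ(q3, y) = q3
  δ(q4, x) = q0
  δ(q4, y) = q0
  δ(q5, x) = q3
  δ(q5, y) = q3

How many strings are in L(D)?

The useful subgraph on states {q0, q4, q5} is acyclic, so L(D) is finite; the longest accepting path visits 3 useful states, giving maximum string length 2.
Counting accepting paths from q4 by length: 1 of length 0, 4 of length 2. Total 5.

5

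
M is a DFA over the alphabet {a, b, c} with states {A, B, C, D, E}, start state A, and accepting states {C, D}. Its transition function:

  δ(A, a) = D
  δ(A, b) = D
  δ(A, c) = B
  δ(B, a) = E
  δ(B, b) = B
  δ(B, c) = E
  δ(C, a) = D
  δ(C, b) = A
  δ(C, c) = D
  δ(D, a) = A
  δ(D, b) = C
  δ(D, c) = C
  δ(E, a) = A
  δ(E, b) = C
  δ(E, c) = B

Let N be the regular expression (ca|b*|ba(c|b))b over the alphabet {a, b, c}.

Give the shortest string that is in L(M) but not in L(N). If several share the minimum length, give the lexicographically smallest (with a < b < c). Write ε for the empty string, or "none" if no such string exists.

a

The string a is accepted by M but not by N.
No shorter string lies in the difference, and a is the lexicographically first length-1 string in L(M) \ L(N).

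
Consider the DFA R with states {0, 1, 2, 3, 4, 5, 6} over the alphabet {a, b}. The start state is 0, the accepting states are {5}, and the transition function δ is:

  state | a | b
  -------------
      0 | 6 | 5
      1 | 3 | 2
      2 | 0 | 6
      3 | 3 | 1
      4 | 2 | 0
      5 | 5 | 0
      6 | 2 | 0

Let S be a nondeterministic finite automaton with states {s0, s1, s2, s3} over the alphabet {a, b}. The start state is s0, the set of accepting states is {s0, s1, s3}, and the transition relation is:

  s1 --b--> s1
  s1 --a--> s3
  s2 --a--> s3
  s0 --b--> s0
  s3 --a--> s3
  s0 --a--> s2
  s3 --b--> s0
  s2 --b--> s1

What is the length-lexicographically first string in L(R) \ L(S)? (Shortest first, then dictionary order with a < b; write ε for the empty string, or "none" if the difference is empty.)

The string ba is accepted by R but not by S.
No shorter string lies in the difference, and ba is the lexicographically first length-2 string in L(R) \ L(S).

ba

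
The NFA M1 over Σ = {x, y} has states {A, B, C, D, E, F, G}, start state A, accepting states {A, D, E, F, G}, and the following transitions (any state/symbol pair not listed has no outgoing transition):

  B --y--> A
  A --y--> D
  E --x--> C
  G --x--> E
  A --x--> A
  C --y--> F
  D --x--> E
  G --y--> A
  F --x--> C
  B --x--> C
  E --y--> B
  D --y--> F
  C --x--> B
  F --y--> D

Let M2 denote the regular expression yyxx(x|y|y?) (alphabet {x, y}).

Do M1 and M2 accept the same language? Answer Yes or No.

No

The empty string ε is accepted by M1 but rejected by M2.
So L(M1) ≠ L(M2).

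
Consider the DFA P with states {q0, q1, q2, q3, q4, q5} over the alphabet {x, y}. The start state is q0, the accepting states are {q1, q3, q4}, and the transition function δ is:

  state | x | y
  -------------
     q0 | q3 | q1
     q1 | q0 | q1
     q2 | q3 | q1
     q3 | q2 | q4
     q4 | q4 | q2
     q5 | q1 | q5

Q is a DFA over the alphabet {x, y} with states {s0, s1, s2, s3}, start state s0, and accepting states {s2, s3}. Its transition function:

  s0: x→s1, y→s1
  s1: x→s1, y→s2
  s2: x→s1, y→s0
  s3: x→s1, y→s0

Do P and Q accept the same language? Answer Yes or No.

The string x is accepted by P but rejected by Q.
So L(P) ≠ L(Q).

No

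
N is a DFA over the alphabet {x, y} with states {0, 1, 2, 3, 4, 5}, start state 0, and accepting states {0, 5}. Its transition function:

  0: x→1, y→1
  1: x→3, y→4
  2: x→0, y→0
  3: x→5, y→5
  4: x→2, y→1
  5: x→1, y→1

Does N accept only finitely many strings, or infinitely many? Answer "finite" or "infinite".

infinite

State 1 is reachable from the start and can reach an accepting state, and it lies on the cycle 1 → 3 → 5 → 1.
Traversing that cycle any number of times yields accepted strings of unbounded length, so the language is infinite.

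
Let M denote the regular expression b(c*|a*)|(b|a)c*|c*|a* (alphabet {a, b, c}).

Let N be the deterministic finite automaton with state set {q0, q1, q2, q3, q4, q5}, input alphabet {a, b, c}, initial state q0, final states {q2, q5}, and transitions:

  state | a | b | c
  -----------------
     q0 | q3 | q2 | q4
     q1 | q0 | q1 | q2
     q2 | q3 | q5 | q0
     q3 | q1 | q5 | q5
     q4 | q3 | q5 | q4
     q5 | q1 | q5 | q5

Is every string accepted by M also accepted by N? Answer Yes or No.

The empty string ε is in L(M) but not in L(N).
So L(M) ⊄ L(N).

No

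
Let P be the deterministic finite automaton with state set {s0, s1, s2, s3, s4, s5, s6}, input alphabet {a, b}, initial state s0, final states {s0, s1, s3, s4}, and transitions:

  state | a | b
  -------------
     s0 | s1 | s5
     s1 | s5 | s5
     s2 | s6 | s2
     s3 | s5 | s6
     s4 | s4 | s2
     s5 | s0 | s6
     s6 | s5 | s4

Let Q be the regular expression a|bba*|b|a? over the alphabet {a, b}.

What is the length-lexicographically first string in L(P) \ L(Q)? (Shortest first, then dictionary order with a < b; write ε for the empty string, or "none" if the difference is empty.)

The string ba is accepted by P but not by Q.
No shorter string lies in the difference, and ba is the lexicographically first length-2 string in L(P) \ L(Q).

ba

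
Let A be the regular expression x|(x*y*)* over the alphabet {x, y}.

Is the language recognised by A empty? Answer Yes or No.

No

The empty string ε matches the expression, so it belongs to L(A).
Since L(A) contains at least one string, it is not empty.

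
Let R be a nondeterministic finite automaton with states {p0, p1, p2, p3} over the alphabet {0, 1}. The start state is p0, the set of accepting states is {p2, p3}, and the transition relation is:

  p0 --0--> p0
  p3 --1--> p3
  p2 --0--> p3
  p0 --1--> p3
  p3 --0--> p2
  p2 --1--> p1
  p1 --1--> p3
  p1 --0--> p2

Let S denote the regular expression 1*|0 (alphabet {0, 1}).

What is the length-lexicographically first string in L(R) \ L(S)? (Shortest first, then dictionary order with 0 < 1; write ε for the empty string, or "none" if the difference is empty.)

01

The string 01 is accepted by R but not by S.
No shorter string lies in the difference, and 01 is the lexicographically first length-2 string in L(R) \ L(S).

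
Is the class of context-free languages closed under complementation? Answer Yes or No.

No

CFLs are closed under union, so if they were also closed under complement they would be closed under intersection by De Morgan (L₁ ∩ L₂ is the complement of the union of the complements). But {aⁿbⁿcᵐ} ∩ {aᵐbⁿcⁿ} = {aⁿbⁿcⁿ} is not context-free although both operands are.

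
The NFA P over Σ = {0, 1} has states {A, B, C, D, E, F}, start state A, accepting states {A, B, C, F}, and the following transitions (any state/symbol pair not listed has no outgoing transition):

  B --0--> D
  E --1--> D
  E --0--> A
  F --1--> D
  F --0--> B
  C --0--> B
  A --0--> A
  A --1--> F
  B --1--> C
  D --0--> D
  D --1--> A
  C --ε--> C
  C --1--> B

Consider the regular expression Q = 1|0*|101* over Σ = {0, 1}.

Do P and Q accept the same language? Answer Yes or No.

The string 01 is accepted by P but rejected by Q.
So L(P) ≠ L(Q).

No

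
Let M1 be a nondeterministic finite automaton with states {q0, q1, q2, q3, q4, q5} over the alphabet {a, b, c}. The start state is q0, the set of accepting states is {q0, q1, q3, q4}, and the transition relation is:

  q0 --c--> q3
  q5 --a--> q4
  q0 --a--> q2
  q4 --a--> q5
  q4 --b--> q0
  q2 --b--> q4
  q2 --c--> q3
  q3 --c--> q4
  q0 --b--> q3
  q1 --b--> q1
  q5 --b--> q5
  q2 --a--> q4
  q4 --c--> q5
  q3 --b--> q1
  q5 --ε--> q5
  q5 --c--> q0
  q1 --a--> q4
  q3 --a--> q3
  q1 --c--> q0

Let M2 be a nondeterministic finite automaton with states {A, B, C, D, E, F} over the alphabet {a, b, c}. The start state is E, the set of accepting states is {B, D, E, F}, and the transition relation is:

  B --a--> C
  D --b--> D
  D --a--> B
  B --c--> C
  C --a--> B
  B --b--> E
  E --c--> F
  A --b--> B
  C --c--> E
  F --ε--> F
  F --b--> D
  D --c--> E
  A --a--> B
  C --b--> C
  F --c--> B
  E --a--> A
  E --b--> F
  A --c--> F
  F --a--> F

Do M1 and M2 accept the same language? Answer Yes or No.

Exploring the product automaton M1 × M2 from the start pair (q0, E), following both machines on each input symbol, reaches 6 state pairs: (q0, E), (q2, A), (q3, F), (q4, B), (q1, D), (q5, C).
M1 accepts in {q0, q1, q3, q4} and M2 accepts in {B, D, E, F}. In every reachable pair the two components are either both accepting — (q0, E), (q3, F), (q4, B), (q1, D) — or both non-accepting, so no string is accepted by exactly one of the machines: L(M1) \ L(M2) and L(M2) \ L(M1) are both empty.
Hence every string is accepted by M1 iff it is accepted by M2, and the two languages coincide.

Yes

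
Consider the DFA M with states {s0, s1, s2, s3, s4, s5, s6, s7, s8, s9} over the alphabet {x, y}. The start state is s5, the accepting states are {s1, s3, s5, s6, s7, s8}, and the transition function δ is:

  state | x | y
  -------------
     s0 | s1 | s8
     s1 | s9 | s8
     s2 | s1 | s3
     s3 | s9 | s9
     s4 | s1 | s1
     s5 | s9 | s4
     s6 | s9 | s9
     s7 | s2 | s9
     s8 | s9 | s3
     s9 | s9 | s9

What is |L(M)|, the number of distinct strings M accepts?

The useful subgraph on states {s1, s3, s4, s5, s8} is acyclic, so L(M) is finite; the longest accepting path visits 5 useful states, giving maximum string length 4.
Counting accepting paths from s5 by length: 1 of length 0, 2 of length 2, 2 of length 3, 2 of length 4. Total 7.

7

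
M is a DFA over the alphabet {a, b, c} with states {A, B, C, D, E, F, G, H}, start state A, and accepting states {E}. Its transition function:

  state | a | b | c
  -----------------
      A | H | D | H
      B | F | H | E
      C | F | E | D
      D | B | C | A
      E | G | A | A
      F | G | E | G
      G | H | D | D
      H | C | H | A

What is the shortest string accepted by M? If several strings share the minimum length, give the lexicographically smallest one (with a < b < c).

A breadth-first search from A reaches an accepting state first via the path A → H → C → E on input aab.
No string of length < 3 is accepted (BFS exhausts all shorter strings without reaching an accepting state), and aab is the lexicographically least accepting string of length 3.

aab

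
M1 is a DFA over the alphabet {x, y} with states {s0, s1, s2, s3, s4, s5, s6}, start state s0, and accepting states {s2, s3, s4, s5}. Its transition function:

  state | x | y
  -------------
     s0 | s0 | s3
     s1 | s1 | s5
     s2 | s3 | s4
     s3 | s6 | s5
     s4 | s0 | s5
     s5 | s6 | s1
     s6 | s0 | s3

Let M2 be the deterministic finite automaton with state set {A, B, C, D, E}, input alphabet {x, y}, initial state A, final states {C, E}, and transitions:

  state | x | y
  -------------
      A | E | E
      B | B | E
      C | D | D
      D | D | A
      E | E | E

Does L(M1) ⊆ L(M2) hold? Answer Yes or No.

Exploring the product automaton M1 × M2 from the start pair (s0, A), following both machines on each input symbol, reaches 6 state pairs: (s0, A), (s0, E), (s3, E), (s6, E), (s5, E), (s1, E).
M1 accepts in {s2, s3, s4, s5} and M2 accepts in {C, E}. The reachable pairs whose M1-component is accepting are (s3, E), (s5, E); in each of them the M2-component is accepting too, so the product for L(M1) \ L(M2) (M1-component accepting, M2-component rejecting) has no reachable accepting pair and the difference is empty.
Hence every string in L(M1) is also in L(M2).

Yes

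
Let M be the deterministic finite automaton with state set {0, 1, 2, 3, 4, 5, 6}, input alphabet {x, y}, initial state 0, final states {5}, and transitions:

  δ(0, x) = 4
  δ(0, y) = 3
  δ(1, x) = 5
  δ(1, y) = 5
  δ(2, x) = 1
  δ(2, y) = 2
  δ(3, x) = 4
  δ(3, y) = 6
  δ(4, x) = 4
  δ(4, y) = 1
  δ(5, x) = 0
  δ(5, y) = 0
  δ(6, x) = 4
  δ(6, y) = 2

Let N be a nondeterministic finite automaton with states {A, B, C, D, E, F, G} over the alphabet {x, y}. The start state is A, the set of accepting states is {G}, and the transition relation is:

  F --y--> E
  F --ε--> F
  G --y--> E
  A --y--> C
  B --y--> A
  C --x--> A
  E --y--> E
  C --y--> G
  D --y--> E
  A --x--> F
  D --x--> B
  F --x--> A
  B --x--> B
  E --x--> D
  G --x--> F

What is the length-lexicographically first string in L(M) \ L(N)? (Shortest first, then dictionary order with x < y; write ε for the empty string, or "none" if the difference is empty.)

xyx

The string xyx is accepted by M but not by N.
No shorter string lies in the difference, and xyx is the lexicographically first length-3 string in L(M) \ L(N).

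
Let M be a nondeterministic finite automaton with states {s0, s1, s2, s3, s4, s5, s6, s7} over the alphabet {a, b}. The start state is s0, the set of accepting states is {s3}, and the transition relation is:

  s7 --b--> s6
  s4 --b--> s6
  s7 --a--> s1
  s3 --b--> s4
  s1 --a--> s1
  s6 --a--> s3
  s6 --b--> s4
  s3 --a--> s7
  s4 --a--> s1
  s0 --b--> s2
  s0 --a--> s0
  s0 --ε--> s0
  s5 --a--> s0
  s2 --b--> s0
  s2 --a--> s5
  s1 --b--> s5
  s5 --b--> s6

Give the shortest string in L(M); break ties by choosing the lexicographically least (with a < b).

A breadth-first search from s0 reaches an accepting state first via the path s0 → s2 → s5 → s6 → s3 on input baba.
No string of length < 4 is accepted (BFS exhausts all shorter strings without reaching an accepting state), and baba is the lexicographically least accepting string of length 4.

baba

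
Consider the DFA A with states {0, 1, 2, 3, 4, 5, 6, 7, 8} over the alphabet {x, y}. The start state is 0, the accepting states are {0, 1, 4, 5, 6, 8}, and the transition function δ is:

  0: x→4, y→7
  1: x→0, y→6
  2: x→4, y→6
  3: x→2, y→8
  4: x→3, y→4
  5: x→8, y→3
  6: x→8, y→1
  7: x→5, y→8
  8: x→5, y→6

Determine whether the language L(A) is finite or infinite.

State 8 is reachable from the start and can reach an accepting state, and it lies on the cycle 8 → 5 → 8.
Traversing that cycle any number of times yields accepted strings of unbounded length, so the language is infinite.

infinite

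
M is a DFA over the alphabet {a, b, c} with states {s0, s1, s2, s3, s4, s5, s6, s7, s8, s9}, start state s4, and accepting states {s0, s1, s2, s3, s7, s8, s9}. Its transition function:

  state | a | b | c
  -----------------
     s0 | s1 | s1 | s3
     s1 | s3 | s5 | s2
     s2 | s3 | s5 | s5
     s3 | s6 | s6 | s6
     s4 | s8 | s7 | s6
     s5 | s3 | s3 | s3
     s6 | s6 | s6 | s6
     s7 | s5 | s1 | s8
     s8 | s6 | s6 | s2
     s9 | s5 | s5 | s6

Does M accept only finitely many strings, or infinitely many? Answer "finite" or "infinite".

finite

The useful states (reachable from s4 and able to reach an accepting state) are {s1, s2, s3, s4, s5, s7, s8}.
Restricted to these states the transition graph has no cycle, so every accepting path has bounded length and L is finite.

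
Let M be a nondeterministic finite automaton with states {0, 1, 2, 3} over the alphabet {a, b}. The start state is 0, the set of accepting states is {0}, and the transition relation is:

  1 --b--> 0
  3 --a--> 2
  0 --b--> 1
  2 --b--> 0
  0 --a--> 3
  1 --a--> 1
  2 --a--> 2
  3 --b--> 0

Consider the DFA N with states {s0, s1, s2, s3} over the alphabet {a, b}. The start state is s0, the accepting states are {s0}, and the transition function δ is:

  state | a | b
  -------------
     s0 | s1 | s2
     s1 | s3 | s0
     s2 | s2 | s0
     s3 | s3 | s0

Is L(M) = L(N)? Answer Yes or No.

Exploring the product automaton M × N from the start pair (0, s0), following both machines on each input symbol, reaches 4 state pairs: (0, s0), (3, s1), (1, s2), (2, s3).
M accepts in {0} and N accepts in {s0}. In every reachable pair the two components are either both accepting — (0, s0) — or both non-accepting, so no string is accepted by exactly one of the machines: L(M) \ L(N) and L(N) \ L(M) are both empty.
Hence every string is accepted by M iff it is accepted by N, and the two languages coincide.

Yes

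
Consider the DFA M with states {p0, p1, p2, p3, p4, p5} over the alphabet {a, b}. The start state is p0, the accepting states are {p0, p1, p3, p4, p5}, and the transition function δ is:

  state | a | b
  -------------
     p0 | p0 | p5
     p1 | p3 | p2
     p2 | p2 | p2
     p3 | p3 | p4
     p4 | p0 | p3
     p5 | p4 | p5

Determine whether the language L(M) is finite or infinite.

infinite

State p0 is reachable from the start and can reach an accepting state, and it lies on the cycle p0 → p0.
Traversing that cycle any number of times yields accepted strings of unbounded length, so the language is infinite.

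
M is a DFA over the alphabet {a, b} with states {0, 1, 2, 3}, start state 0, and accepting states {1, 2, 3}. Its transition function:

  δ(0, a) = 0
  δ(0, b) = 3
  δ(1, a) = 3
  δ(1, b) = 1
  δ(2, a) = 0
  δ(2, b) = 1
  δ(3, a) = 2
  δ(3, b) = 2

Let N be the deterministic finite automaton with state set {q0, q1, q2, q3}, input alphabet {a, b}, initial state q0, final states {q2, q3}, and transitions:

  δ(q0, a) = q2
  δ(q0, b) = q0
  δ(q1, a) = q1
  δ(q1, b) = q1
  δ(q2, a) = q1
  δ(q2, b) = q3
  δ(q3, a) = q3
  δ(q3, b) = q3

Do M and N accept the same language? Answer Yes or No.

The string b is accepted by M but rejected by N.
So L(M) ≠ L(N).

No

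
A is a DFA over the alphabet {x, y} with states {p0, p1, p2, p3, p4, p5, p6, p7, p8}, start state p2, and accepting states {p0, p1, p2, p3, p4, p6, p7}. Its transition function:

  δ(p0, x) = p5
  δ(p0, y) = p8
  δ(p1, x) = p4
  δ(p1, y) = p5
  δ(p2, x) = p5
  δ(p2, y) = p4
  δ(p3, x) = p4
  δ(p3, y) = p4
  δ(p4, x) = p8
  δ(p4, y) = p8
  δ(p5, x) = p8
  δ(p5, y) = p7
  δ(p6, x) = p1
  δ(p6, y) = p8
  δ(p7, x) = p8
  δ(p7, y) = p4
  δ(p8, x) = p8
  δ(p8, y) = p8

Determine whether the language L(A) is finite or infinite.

finite

The useful states (reachable from p2 and able to reach an accepting state) are {p2, p4, p5, p7}.
Restricted to these states the transition graph has no cycle, so every accepting path has bounded length and L is finite.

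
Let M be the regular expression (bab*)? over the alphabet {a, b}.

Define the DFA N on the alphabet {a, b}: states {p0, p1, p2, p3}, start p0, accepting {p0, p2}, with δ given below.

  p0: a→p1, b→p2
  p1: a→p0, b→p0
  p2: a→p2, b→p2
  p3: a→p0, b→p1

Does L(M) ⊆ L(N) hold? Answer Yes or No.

Converting the expression M to a DFA (subset construction, then merging equivalent states) gives the minimal DFA with states {m0, m1, m2, m3}, start state m0, accepting states {m0, m3} and transitions m0: a→m1, b→m2; m1: a→m1, b→m1; m2: a→m3, b→m1; m3: a→m1, b→m3.
Exploring the product automaton M × N from the start pair (m0, p0), following both machines on each input symbol, reaches 6 state pairs: (m0, p0), (m1, p1), (m2, p2), (m1, p0), (m3, p2), (m1, p2).
M accepts in {m0, m3} and N accepts in {p0, p2}. The reachable pairs whose M-component is accepting are (m0, p0), (m3, p2); in each of them the N-component is accepting too, so the product for L(M) \ L(N) (M-component accepting, N-component rejecting) has no reachable accepting pair and the difference is empty.
Hence every string in L(M) is also in L(N).

Yes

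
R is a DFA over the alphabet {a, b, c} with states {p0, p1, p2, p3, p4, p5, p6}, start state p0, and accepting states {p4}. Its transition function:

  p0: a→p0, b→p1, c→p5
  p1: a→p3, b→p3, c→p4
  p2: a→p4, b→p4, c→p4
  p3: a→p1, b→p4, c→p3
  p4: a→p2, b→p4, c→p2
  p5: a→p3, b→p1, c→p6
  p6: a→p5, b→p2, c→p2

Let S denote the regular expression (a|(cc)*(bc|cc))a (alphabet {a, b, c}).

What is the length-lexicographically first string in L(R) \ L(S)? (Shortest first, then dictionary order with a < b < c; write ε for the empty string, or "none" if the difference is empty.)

The string bc is accepted by R but not by S.
No shorter string lies in the difference, and bc is the lexicographically first length-2 string in L(R) \ L(S).

bc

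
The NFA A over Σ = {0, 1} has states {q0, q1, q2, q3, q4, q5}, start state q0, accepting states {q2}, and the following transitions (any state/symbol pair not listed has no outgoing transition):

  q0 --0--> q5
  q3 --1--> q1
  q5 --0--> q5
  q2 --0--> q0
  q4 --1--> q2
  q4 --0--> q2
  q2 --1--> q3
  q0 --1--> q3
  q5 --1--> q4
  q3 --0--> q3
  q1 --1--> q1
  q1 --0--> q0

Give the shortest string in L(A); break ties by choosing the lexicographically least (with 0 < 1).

010

A breadth-first search from q0 reaches an accepting state first via the path q0 → q5 → q4 → q2 on input 010.
No string of length < 3 is accepted (BFS exhausts all shorter strings without reaching an accepting state), and 010 is the lexicographically least accepting string of length 3.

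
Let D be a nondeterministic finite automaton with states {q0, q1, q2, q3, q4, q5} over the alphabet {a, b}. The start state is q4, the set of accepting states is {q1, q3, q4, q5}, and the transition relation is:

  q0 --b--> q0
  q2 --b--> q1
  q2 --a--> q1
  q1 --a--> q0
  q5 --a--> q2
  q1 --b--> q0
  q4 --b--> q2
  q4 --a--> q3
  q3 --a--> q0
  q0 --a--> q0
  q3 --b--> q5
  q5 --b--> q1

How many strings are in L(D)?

The useful subgraph on states {q1, q2, q3, q4, q5} is acyclic, so L(D) is finite; the longest accepting path visits 5 useful states, giving maximum string length 4.
Counting accepting paths from q4 by length: 1 of length 0, 1 of length 1, 3 of length 2, 1 of length 3, 2 of length 4. Total 8.

8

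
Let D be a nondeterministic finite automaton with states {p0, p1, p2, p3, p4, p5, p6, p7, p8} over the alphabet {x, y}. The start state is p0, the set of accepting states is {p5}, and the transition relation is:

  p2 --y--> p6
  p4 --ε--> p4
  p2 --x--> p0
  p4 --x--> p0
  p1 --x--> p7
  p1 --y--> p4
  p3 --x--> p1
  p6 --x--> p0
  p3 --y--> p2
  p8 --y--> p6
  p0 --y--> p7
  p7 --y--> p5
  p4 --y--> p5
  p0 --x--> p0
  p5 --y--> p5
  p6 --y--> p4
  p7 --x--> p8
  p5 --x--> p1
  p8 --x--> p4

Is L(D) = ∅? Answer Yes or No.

The string yy is accepted: the run p0 → p7 → p5 ends in the accepting state p5.
Since at least one string is accepted, L(D) is not empty.

No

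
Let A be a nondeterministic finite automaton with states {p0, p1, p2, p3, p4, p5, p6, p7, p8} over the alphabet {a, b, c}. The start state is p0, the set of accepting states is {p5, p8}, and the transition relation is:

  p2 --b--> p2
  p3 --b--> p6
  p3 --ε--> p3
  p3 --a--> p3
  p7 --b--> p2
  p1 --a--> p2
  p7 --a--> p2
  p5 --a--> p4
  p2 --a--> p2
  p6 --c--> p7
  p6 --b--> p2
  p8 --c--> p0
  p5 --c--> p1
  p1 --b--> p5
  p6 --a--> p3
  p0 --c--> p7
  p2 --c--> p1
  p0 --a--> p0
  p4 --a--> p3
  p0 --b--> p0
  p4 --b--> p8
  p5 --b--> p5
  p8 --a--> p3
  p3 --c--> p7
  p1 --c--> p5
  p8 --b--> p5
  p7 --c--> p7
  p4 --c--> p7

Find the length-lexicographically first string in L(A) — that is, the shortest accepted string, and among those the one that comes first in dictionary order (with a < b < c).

cacb

A breadth-first search from p0 reaches an accepting state first via the path p0 → p7 → p2 → p1 → p5 on input cacb.
No string of length < 4 is accepted (BFS exhausts all shorter strings without reaching an accepting state), and cacb is the lexicographically least accepting string of length 4.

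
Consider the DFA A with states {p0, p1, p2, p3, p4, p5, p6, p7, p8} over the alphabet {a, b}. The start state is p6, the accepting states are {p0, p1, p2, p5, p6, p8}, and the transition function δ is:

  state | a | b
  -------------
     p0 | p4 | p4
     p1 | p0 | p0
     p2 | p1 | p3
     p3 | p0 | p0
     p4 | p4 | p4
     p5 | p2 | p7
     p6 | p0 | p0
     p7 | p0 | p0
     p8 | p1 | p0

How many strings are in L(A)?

The useful subgraph on states {p0, p6} is acyclic, so L(A) is finite; the longest accepting path visits 2 useful states, giving maximum string length 1.
Counting accepting paths from p6 by length: 1 of length 0, 2 of length 1. Total 3.

3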